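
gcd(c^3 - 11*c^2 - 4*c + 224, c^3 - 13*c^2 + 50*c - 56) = c - 7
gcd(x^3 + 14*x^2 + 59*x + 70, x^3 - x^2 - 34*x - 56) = x + 2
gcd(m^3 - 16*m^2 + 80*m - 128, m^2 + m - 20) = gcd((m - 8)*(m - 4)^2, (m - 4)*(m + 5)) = m - 4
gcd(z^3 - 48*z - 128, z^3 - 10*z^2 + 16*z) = z - 8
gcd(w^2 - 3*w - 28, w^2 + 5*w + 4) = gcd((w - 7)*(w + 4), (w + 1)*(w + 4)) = w + 4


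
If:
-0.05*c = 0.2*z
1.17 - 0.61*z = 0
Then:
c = -7.67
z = 1.92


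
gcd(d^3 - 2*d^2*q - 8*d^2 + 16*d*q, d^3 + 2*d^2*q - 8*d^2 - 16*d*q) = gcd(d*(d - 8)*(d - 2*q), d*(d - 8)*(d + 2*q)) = d^2 - 8*d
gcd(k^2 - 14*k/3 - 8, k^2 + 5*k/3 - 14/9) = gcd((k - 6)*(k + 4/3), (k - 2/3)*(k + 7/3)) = 1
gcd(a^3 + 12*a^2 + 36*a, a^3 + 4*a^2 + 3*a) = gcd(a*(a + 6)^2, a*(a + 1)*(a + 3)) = a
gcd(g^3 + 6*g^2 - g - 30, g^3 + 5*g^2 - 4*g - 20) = g^2 + 3*g - 10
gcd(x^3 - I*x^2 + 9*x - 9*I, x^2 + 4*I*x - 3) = x + 3*I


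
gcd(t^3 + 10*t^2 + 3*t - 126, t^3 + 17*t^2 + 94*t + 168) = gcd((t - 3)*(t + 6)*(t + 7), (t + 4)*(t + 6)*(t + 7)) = t^2 + 13*t + 42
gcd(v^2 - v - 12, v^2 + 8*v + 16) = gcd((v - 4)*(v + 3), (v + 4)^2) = 1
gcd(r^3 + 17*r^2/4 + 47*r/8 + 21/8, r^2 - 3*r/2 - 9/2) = r + 3/2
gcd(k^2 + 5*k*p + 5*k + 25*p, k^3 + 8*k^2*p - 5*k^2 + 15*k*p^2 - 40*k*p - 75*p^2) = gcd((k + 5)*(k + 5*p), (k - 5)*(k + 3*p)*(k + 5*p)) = k + 5*p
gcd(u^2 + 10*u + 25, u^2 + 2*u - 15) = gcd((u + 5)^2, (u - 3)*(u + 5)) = u + 5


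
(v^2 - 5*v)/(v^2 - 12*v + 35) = v/(v - 7)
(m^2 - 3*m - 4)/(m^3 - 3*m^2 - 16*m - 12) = (m - 4)/(m^2 - 4*m - 12)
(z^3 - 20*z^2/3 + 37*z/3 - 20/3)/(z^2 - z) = z - 17/3 + 20/(3*z)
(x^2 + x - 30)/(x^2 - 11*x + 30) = (x + 6)/(x - 6)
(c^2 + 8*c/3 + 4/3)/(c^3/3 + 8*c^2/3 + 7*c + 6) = (3*c + 2)/(c^2 + 6*c + 9)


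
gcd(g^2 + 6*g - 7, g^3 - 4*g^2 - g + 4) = g - 1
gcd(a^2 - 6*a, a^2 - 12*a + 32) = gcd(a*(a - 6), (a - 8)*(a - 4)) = 1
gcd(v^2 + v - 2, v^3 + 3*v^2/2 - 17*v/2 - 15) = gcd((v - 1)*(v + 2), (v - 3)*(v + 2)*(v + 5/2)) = v + 2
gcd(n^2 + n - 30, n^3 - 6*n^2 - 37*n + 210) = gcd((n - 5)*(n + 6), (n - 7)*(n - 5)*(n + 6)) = n^2 + n - 30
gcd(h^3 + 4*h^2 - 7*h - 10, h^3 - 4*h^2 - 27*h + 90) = h + 5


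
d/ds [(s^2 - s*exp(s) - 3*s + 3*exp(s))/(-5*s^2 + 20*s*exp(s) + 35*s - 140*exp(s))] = ((s^2 - 4*s*exp(s) - 7*s + 28*exp(s))*(s*exp(s) - 2*s - 2*exp(s) + 3) - (s^2 - s*exp(s) - 3*s + 3*exp(s))*(4*s*exp(s) - 2*s - 24*exp(s) + 7))/(5*(s^2 - 4*s*exp(s) - 7*s + 28*exp(s))^2)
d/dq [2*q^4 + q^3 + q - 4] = 8*q^3 + 3*q^2 + 1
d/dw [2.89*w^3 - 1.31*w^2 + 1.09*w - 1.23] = 8.67*w^2 - 2.62*w + 1.09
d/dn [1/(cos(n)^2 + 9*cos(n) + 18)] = (2*cos(n) + 9)*sin(n)/(cos(n)^2 + 9*cos(n) + 18)^2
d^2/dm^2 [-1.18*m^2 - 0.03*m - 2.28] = -2.36000000000000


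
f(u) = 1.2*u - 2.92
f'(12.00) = 1.20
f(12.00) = 11.48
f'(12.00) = 1.20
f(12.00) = 11.48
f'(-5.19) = 1.20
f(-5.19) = -9.15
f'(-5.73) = 1.20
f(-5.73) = -9.80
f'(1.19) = 1.20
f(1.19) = -1.49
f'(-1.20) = 1.20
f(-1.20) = -4.36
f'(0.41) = 1.20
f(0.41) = -2.43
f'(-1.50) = 1.20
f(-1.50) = -4.72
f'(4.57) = 1.20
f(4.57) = 2.56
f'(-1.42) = 1.20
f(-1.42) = -4.62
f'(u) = 1.20000000000000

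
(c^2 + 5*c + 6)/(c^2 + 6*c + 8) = (c + 3)/(c + 4)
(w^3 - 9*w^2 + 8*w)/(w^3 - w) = (w - 8)/(w + 1)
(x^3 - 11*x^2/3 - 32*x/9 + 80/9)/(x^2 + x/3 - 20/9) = x - 4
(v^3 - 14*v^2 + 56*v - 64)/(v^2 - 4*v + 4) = (v^2 - 12*v + 32)/(v - 2)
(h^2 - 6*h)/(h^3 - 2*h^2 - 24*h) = 1/(h + 4)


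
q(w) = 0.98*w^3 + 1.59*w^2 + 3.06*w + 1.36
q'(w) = 2.94*w^2 + 3.18*w + 3.06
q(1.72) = 16.31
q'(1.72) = 17.23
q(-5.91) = -163.49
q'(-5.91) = 86.95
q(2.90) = 47.51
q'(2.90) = 37.01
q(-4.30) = -60.32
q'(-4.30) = 43.75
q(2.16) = 25.26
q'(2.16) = 23.65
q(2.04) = 22.54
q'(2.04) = 21.78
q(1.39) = 11.32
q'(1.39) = 13.16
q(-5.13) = -104.80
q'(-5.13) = 64.12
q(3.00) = 51.31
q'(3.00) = 39.06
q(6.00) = 288.64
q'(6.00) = 127.98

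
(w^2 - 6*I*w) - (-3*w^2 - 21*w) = 4*w^2 + 21*w - 6*I*w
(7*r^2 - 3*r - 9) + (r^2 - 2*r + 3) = 8*r^2 - 5*r - 6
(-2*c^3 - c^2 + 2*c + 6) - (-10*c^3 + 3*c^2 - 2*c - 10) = 8*c^3 - 4*c^2 + 4*c + 16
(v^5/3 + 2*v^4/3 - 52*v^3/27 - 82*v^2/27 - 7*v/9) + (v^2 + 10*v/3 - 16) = v^5/3 + 2*v^4/3 - 52*v^3/27 - 55*v^2/27 + 23*v/9 - 16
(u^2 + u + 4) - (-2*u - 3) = u^2 + 3*u + 7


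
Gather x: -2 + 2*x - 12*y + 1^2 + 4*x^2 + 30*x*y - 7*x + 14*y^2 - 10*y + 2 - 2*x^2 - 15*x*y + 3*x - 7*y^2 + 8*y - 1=2*x^2 + x*(15*y - 2) + 7*y^2 - 14*y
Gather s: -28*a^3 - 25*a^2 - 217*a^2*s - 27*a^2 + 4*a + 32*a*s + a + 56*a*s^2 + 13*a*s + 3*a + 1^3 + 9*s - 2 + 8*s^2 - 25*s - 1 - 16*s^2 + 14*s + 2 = -28*a^3 - 52*a^2 + 8*a + s^2*(56*a - 8) + s*(-217*a^2 + 45*a - 2)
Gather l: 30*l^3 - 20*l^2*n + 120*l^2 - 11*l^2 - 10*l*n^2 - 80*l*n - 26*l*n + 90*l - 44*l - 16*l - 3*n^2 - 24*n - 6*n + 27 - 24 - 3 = 30*l^3 + l^2*(109 - 20*n) + l*(-10*n^2 - 106*n + 30) - 3*n^2 - 30*n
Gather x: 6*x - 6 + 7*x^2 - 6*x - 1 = 7*x^2 - 7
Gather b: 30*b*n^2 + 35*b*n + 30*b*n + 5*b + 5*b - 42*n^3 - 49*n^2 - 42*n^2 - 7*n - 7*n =b*(30*n^2 + 65*n + 10) - 42*n^3 - 91*n^2 - 14*n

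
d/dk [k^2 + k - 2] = 2*k + 1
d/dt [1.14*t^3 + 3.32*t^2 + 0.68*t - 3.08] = 3.42*t^2 + 6.64*t + 0.68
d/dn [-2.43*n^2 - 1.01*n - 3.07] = -4.86*n - 1.01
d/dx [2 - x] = -1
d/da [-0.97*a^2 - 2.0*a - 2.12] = -1.94*a - 2.0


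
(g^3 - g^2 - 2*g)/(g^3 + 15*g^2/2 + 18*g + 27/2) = 2*g*(g^2 - g - 2)/(2*g^3 + 15*g^2 + 36*g + 27)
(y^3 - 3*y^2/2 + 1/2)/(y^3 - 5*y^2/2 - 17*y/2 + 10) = (2*y^2 - y - 1)/(2*y^2 - 3*y - 20)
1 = 1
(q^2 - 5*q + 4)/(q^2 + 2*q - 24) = (q - 1)/(q + 6)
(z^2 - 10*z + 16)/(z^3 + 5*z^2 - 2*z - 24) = (z - 8)/(z^2 + 7*z + 12)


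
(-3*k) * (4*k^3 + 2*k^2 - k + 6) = -12*k^4 - 6*k^3 + 3*k^2 - 18*k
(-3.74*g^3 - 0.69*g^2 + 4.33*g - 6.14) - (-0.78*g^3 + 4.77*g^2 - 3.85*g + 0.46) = -2.96*g^3 - 5.46*g^2 + 8.18*g - 6.6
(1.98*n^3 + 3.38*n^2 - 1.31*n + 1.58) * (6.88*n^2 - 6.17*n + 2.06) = 13.6224*n^5 + 11.0378*n^4 - 25.7886*n^3 + 25.9159*n^2 - 12.4472*n + 3.2548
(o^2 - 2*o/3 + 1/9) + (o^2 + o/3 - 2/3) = 2*o^2 - o/3 - 5/9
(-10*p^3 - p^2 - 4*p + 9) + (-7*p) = -10*p^3 - p^2 - 11*p + 9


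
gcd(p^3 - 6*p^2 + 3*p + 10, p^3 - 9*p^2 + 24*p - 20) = p^2 - 7*p + 10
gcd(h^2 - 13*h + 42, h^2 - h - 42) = h - 7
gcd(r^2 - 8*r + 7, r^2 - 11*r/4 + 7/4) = r - 1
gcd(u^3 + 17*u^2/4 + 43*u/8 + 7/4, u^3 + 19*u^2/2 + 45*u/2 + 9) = u + 1/2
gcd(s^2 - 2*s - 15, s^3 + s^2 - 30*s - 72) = s + 3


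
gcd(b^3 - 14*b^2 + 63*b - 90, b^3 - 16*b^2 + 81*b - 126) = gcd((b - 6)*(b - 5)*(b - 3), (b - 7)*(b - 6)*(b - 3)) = b^2 - 9*b + 18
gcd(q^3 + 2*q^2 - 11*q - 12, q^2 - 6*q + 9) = q - 3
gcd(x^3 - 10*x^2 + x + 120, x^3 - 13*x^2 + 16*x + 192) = x^2 - 5*x - 24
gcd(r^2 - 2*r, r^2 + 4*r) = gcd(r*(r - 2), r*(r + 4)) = r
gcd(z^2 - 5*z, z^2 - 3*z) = z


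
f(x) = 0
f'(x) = 0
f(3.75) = 0.00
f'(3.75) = 0.00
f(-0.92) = 0.00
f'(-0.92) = 0.00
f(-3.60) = 0.00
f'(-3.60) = 0.00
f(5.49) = 0.00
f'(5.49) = 0.00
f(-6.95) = 0.00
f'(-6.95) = 0.00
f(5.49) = 0.00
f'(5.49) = 0.00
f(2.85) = 0.00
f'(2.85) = 0.00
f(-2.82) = 0.00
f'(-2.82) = 0.00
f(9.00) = 0.00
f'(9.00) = 0.00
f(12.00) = 0.00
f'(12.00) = 0.00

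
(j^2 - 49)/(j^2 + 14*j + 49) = (j - 7)/(j + 7)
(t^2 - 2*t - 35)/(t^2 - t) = (t^2 - 2*t - 35)/(t*(t - 1))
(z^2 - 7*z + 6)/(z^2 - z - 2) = (-z^2 + 7*z - 6)/(-z^2 + z + 2)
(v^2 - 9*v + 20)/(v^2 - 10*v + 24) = (v - 5)/(v - 6)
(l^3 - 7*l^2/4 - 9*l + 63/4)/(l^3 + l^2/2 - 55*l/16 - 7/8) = 4*(l^2 - 9)/(4*l^2 + 9*l + 2)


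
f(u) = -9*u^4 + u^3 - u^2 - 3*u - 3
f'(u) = -36*u^3 + 3*u^2 - 2*u - 3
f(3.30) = -1055.18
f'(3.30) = -1270.66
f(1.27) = -29.79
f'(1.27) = -74.44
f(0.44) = -4.77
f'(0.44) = -6.37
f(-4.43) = -3562.50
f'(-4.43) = 3194.51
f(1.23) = -26.94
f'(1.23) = -67.91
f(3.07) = -792.16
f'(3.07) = -1022.51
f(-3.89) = -2126.15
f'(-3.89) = 2169.28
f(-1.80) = -101.15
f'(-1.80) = 220.27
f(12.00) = -185079.00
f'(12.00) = -61803.00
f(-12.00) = -188463.00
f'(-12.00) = 62661.00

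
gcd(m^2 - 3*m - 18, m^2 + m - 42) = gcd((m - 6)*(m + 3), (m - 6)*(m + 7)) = m - 6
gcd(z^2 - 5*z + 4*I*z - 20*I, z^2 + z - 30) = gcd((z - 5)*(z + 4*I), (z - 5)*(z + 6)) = z - 5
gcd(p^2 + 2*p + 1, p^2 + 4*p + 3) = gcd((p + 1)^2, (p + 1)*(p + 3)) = p + 1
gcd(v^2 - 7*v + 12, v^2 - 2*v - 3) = v - 3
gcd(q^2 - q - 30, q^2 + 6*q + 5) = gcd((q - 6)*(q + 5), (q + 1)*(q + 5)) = q + 5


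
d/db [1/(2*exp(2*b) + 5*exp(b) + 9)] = (-4*exp(b) - 5)*exp(b)/(2*exp(2*b) + 5*exp(b) + 9)^2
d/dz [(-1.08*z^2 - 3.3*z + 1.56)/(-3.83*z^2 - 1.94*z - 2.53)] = (-10.5438*z^2 + 17.4144*z + 11.3754)/(14.6689*z^4 + 14.8604*z^3 + 23.1434*z^2 + 9.8164*z + 6.4009)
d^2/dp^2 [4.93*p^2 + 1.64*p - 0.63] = 9.86000000000000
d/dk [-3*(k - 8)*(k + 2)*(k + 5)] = -9*k^2 + 6*k + 138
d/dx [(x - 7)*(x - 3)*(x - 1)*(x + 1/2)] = 4*x^3 - 63*x^2/2 + 51*x - 11/2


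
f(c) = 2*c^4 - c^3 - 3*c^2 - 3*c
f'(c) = 8*c^3 - 3*c^2 - 6*c - 3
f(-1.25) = 5.90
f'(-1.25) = -15.81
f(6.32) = 2799.57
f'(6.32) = 1858.74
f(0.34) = -1.38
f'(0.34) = -5.07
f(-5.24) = 1585.06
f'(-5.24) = -1204.96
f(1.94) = 3.92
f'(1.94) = 32.48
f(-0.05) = 0.14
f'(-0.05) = -2.71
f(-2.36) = 65.56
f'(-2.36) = -110.70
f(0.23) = -0.86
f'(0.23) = -4.44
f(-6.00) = 2718.00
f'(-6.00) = -1803.00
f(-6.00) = 2718.00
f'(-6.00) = -1803.00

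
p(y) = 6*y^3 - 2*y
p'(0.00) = -2.00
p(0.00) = 0.00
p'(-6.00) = 646.00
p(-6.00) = -1284.00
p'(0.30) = -0.38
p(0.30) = -0.44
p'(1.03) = 17.10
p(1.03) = 4.50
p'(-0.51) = 2.68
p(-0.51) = 0.22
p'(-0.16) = -1.54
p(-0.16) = 0.30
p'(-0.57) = 3.85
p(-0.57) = 0.03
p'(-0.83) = 10.40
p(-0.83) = -1.77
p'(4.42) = 349.66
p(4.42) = 509.27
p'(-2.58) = 117.82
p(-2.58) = -97.88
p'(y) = 18*y^2 - 2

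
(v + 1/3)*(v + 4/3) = v^2 + 5*v/3 + 4/9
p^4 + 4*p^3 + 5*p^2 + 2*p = p*(p + 1)^2*(p + 2)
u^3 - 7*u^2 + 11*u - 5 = (u - 5)*(u - 1)^2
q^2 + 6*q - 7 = (q - 1)*(q + 7)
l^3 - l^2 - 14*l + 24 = (l - 3)*(l - 2)*(l + 4)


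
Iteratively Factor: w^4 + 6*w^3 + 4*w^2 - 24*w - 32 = (w + 2)*(w^3 + 4*w^2 - 4*w - 16) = (w + 2)*(w + 4)*(w^2 - 4) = (w - 2)*(w + 2)*(w + 4)*(w + 2)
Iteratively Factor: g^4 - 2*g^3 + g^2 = (g)*(g^3 - 2*g^2 + g) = g*(g - 1)*(g^2 - g) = g^2*(g - 1)*(g - 1)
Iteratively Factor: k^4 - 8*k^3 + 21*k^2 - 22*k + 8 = (k - 4)*(k^3 - 4*k^2 + 5*k - 2) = (k - 4)*(k - 2)*(k^2 - 2*k + 1) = (k - 4)*(k - 2)*(k - 1)*(k - 1)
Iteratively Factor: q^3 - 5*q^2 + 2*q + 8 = (q - 4)*(q^2 - q - 2) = (q - 4)*(q - 2)*(q + 1)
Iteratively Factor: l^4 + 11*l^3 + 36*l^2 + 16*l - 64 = (l - 1)*(l^3 + 12*l^2 + 48*l + 64) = (l - 1)*(l + 4)*(l^2 + 8*l + 16) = (l - 1)*(l + 4)^2*(l + 4)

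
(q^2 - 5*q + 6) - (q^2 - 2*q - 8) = 14 - 3*q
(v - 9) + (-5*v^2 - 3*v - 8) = -5*v^2 - 2*v - 17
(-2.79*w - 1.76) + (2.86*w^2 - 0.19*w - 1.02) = 2.86*w^2 - 2.98*w - 2.78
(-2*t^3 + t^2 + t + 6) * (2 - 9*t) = 18*t^4 - 13*t^3 - 7*t^2 - 52*t + 12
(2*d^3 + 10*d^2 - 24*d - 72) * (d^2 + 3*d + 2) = 2*d^5 + 16*d^4 + 10*d^3 - 124*d^2 - 264*d - 144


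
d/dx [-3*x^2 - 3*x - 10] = -6*x - 3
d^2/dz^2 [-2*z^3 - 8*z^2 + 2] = -12*z - 16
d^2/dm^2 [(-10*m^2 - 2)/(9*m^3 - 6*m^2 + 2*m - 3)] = 4*(-405*m^6 - 216*m^4 - 573*m^3 + 108*m^2 - 45*m - 31)/(729*m^9 - 1458*m^8 + 1458*m^7 - 1593*m^6 + 1296*m^5 - 720*m^4 + 467*m^3 - 198*m^2 + 54*m - 27)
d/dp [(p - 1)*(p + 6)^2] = (p + 6)*(3*p + 4)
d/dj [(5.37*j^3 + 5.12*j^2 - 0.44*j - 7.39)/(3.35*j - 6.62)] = (35.979*j^3 - 89.4962*j^2 - 67.7888*j + 27.6693)/(11.2225*j^2 - 44.354*j + 43.8244)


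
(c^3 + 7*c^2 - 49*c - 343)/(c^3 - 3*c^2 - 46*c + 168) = (c^2 - 49)/(c^2 - 10*c + 24)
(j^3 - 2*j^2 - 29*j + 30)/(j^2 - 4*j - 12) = (j^2 + 4*j - 5)/(j + 2)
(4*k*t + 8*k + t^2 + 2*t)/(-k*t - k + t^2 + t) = (4*k*t + 8*k + t^2 + 2*t)/(-k*t - k + t^2 + t)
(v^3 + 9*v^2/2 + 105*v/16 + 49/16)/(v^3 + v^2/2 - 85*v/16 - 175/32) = 2*(4*v^2 + 11*v + 7)/(8*v^2 - 10*v - 25)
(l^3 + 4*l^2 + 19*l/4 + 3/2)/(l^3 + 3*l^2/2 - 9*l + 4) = (4*l^3 + 16*l^2 + 19*l + 6)/(2*(2*l^3 + 3*l^2 - 18*l + 8))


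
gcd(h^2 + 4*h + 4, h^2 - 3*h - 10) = h + 2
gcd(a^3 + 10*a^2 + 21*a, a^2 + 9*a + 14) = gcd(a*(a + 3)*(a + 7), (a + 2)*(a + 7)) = a + 7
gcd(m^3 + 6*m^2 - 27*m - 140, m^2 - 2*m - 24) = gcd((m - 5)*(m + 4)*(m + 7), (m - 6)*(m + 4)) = m + 4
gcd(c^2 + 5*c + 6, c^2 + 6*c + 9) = c + 3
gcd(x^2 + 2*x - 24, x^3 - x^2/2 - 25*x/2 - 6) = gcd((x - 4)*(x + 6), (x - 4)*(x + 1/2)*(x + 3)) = x - 4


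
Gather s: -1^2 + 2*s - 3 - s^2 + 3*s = -s^2 + 5*s - 4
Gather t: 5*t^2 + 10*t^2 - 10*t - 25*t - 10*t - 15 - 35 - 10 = 15*t^2 - 45*t - 60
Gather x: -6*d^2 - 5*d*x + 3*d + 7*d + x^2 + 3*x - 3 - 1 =-6*d^2 + 10*d + x^2 + x*(3 - 5*d) - 4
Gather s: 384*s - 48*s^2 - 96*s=-48*s^2 + 288*s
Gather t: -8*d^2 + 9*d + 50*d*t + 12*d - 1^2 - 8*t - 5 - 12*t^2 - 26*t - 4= -8*d^2 + 21*d - 12*t^2 + t*(50*d - 34) - 10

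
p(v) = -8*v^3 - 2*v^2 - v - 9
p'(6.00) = -889.00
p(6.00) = -1815.00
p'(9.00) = -1981.00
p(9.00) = -6012.00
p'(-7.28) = -1243.84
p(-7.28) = 2978.91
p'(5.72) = -809.12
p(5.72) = -1577.35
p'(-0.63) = -8.01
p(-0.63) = -7.16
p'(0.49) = -8.72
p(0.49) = -10.91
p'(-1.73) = -65.91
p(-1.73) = 28.17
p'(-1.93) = -82.68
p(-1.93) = 42.99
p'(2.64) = -178.83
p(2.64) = -172.78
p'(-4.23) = -413.51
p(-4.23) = 564.94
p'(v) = -24*v^2 - 4*v - 1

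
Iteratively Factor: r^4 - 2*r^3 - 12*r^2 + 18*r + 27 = (r + 3)*(r^3 - 5*r^2 + 3*r + 9) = (r - 3)*(r + 3)*(r^2 - 2*r - 3) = (r - 3)^2*(r + 3)*(r + 1)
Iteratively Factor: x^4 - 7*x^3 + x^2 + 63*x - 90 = (x - 5)*(x^3 - 2*x^2 - 9*x + 18) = (x - 5)*(x + 3)*(x^2 - 5*x + 6) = (x - 5)*(x - 2)*(x + 3)*(x - 3)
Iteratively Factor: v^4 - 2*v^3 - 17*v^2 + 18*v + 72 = (v + 3)*(v^3 - 5*v^2 - 2*v + 24) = (v - 4)*(v + 3)*(v^2 - v - 6) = (v - 4)*(v + 2)*(v + 3)*(v - 3)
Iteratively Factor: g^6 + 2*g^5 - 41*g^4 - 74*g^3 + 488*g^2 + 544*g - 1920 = (g - 3)*(g^5 + 5*g^4 - 26*g^3 - 152*g^2 + 32*g + 640) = (g - 5)*(g - 3)*(g^4 + 10*g^3 + 24*g^2 - 32*g - 128) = (g - 5)*(g - 3)*(g + 4)*(g^3 + 6*g^2 - 32) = (g - 5)*(g - 3)*(g + 4)^2*(g^2 + 2*g - 8) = (g - 5)*(g - 3)*(g - 2)*(g + 4)^2*(g + 4)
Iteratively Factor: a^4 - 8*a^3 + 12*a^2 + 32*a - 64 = (a - 4)*(a^3 - 4*a^2 - 4*a + 16) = (a - 4)^2*(a^2 - 4) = (a - 4)^2*(a - 2)*(a + 2)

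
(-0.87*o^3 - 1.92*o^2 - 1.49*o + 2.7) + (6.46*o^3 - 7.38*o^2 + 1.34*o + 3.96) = 5.59*o^3 - 9.3*o^2 - 0.15*o + 6.66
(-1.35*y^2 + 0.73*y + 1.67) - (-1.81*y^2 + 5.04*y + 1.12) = 0.46*y^2 - 4.31*y + 0.55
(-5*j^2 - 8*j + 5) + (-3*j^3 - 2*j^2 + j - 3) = -3*j^3 - 7*j^2 - 7*j + 2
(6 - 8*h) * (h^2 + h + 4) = -8*h^3 - 2*h^2 - 26*h + 24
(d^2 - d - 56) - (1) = d^2 - d - 57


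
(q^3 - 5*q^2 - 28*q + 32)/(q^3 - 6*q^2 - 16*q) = (q^2 + 3*q - 4)/(q*(q + 2))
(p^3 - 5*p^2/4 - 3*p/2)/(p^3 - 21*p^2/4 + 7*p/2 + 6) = p/(p - 4)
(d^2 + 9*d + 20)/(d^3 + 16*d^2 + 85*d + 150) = (d + 4)/(d^2 + 11*d + 30)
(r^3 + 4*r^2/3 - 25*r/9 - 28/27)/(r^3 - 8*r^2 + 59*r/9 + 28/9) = (r + 7/3)/(r - 7)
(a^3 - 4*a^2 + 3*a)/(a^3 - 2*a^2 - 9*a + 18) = a*(a - 1)/(a^2 + a - 6)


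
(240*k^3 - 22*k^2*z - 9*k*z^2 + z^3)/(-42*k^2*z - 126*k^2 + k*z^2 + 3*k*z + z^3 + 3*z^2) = (-40*k^2 - 3*k*z + z^2)/(7*k*z + 21*k + z^2 + 3*z)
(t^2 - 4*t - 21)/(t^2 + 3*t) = (t - 7)/t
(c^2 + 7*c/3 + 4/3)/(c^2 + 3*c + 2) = (c + 4/3)/(c + 2)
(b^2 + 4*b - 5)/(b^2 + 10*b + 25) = (b - 1)/(b + 5)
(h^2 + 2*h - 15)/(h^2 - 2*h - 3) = (h + 5)/(h + 1)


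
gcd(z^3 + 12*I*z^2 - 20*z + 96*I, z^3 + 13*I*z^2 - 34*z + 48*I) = z^2 + 14*I*z - 48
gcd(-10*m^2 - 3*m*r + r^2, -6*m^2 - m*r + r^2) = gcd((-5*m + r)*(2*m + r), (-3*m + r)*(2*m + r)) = 2*m + r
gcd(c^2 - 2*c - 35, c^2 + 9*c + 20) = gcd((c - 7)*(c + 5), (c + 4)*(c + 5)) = c + 5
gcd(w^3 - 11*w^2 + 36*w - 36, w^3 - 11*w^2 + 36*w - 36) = w^3 - 11*w^2 + 36*w - 36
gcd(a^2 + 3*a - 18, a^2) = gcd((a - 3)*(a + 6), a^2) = 1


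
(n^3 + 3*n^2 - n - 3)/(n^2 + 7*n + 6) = (n^2 + 2*n - 3)/(n + 6)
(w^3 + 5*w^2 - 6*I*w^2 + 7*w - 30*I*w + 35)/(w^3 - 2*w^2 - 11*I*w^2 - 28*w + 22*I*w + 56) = (w^2 + w*(5 + I) + 5*I)/(w^2 + w*(-2 - 4*I) + 8*I)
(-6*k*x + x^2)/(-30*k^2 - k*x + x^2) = x/(5*k + x)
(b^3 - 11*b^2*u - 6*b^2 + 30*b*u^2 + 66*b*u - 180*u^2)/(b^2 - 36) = (b^2 - 11*b*u + 30*u^2)/(b + 6)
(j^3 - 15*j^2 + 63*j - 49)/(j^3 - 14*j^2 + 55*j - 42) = (j - 7)/(j - 6)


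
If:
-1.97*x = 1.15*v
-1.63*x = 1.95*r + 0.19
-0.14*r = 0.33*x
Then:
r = -0.15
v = -0.11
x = 0.06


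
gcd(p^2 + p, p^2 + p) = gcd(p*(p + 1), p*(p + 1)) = p^2 + p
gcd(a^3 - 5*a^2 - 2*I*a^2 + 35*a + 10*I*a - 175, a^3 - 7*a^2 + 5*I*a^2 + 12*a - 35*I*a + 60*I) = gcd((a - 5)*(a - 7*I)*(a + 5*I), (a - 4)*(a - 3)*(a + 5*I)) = a + 5*I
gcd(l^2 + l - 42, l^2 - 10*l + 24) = l - 6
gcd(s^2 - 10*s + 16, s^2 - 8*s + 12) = s - 2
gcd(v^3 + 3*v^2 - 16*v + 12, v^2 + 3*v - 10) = v - 2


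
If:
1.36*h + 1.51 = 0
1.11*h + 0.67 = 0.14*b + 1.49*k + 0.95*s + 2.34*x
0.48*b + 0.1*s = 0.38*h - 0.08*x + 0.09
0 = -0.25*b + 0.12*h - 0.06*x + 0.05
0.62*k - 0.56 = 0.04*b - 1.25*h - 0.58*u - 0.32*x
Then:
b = -0.24*x - 0.332941176470588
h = -1.11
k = 0.751097512830636 - 1.77234899328859*x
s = 0.352*x - 1.721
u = 1.32630409627401*x + 2.53253369318104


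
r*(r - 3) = r^2 - 3*r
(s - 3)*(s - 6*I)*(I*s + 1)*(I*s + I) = -s^4 + 2*s^3 + 7*I*s^3 + 9*s^2 - 14*I*s^2 - 12*s - 21*I*s - 18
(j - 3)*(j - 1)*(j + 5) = j^3 + j^2 - 17*j + 15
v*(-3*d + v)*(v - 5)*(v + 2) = -3*d*v^3 + 9*d*v^2 + 30*d*v + v^4 - 3*v^3 - 10*v^2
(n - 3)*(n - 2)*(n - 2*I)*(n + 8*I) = n^4 - 5*n^3 + 6*I*n^3 + 22*n^2 - 30*I*n^2 - 80*n + 36*I*n + 96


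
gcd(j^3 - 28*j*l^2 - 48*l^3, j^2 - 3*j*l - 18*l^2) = j - 6*l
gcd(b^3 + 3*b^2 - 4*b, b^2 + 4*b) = b^2 + 4*b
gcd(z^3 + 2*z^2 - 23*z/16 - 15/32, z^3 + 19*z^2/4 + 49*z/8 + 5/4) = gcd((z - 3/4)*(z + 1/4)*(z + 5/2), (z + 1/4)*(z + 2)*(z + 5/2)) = z^2 + 11*z/4 + 5/8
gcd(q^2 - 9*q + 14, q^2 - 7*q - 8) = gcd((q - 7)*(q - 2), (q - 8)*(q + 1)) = 1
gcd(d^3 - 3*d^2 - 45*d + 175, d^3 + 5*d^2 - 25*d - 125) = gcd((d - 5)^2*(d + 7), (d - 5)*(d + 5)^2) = d - 5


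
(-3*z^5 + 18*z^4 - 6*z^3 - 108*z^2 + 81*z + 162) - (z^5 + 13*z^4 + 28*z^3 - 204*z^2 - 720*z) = -4*z^5 + 5*z^4 - 34*z^3 + 96*z^2 + 801*z + 162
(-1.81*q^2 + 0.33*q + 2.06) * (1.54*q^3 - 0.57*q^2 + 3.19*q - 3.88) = -2.7874*q^5 + 1.5399*q^4 - 2.7896*q^3 + 6.9013*q^2 + 5.291*q - 7.9928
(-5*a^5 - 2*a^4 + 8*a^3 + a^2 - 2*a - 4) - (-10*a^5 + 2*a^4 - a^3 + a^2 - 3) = 5*a^5 - 4*a^4 + 9*a^3 - 2*a - 1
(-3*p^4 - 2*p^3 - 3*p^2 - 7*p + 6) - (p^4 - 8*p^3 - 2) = -4*p^4 + 6*p^3 - 3*p^2 - 7*p + 8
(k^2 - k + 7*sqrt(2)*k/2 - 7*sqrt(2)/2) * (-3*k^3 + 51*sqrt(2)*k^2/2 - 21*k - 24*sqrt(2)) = -3*k^5 + 3*k^4 + 15*sqrt(2)*k^4 - 15*sqrt(2)*k^3 + 315*k^3/2 - 315*k^2/2 - 195*sqrt(2)*k^2/2 - 168*k + 195*sqrt(2)*k/2 + 168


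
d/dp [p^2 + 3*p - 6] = 2*p + 3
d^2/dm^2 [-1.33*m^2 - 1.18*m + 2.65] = -2.66000000000000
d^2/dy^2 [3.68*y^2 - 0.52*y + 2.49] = 7.36000000000000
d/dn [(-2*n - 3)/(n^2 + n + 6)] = (-2*n^2 - 2*n + (2*n + 1)*(2*n + 3) - 12)/(n^2 + n + 6)^2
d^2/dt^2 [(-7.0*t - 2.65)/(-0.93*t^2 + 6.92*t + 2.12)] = ((91.951 - 39.06*t)*(-0.93*t^2 + 6.92*t + 2.12) - (1.86*t - 6.92)*(3.72*t - 13.84)*(7.0*t + 2.65))/(-0.93*t^2 + 6.92*t + 2.12)^3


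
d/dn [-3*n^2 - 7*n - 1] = -6*n - 7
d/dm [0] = 0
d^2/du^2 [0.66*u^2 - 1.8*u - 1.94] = 1.32000000000000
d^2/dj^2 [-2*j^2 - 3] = -4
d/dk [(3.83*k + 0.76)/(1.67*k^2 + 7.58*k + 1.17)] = (6.3961*k^2 + 29.0314*k - (3.34*k + 7.58)*(3.83*k + 0.76) + 4.4811)/(1.67*k^2 + 7.58*k + 1.17)^2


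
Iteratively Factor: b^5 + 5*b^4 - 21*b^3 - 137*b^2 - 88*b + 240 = (b + 3)*(b^4 + 2*b^3 - 27*b^2 - 56*b + 80) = (b + 3)*(b + 4)*(b^3 - 2*b^2 - 19*b + 20) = (b + 3)*(b + 4)^2*(b^2 - 6*b + 5) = (b - 5)*(b + 3)*(b + 4)^2*(b - 1)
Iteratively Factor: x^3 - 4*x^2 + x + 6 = (x + 1)*(x^2 - 5*x + 6) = (x - 2)*(x + 1)*(x - 3)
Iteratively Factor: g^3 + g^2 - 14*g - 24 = (g + 3)*(g^2 - 2*g - 8) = (g + 2)*(g + 3)*(g - 4)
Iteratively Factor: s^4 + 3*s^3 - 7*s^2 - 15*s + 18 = (s + 3)*(s^3 - 7*s + 6) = (s - 1)*(s + 3)*(s^2 + s - 6) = (s - 2)*(s - 1)*(s + 3)*(s + 3)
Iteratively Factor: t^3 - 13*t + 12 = (t + 4)*(t^2 - 4*t + 3) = (t - 1)*(t + 4)*(t - 3)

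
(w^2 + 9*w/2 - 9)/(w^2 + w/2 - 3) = (w + 6)/(w + 2)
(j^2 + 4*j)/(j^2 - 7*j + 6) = j*(j + 4)/(j^2 - 7*j + 6)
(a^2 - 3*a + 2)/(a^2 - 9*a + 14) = (a - 1)/(a - 7)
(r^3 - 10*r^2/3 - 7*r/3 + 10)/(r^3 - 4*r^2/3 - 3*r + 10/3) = (r - 3)/(r - 1)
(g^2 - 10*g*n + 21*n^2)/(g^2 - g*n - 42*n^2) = (g - 3*n)/(g + 6*n)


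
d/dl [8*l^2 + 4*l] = 16*l + 4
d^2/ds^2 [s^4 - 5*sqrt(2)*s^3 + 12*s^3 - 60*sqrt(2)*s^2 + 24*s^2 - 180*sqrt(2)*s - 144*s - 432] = 12*s^2 - 30*sqrt(2)*s + 72*s - 120*sqrt(2) + 48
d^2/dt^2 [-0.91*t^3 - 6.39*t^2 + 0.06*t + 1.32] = -5.46*t - 12.78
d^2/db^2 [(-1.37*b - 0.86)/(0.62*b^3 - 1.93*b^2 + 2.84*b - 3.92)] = (-3.159768*b^5 + 5.869044*b^4 + 11.083582*b^3 - 68.261988*b^2 + 77.93136*b - 31.363872)/(0.238328*b^9 - 2.225676*b^8 + 10.203402*b^7 - 32.099665*b^6 + 74.882196*b^5 - 131.918664*b^4 + 180.405632*b^3 - 183.822912*b^2 + 130.921728*b - 60.236288)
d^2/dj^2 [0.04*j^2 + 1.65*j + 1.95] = 0.0800000000000000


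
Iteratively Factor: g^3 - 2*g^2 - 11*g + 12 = (g + 3)*(g^2 - 5*g + 4) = (g - 4)*(g + 3)*(g - 1)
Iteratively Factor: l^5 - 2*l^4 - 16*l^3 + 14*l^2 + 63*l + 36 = (l - 4)*(l^4 + 2*l^3 - 8*l^2 - 18*l - 9) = (l - 4)*(l - 3)*(l^3 + 5*l^2 + 7*l + 3) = (l - 4)*(l - 3)*(l + 3)*(l^2 + 2*l + 1) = (l - 4)*(l - 3)*(l + 1)*(l + 3)*(l + 1)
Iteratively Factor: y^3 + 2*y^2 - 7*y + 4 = (y - 1)*(y^2 + 3*y - 4) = (y - 1)^2*(y + 4)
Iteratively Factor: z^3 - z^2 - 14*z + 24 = (z - 2)*(z^2 + z - 12) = (z - 3)*(z - 2)*(z + 4)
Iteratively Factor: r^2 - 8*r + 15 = (r - 3)*(r - 5)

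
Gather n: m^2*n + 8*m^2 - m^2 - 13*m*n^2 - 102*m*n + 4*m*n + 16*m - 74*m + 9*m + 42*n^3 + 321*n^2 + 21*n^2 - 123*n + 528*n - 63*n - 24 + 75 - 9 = 7*m^2 - 49*m + 42*n^3 + n^2*(342 - 13*m) + n*(m^2 - 98*m + 342) + 42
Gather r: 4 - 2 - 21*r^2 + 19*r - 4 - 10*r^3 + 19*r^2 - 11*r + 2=-10*r^3 - 2*r^2 + 8*r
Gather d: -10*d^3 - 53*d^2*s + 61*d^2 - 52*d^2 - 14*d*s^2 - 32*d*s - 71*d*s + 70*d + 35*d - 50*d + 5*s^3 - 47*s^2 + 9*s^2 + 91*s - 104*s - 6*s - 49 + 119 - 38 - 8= -10*d^3 + d^2*(9 - 53*s) + d*(-14*s^2 - 103*s + 55) + 5*s^3 - 38*s^2 - 19*s + 24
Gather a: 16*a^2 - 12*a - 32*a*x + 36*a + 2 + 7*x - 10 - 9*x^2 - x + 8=16*a^2 + a*(24 - 32*x) - 9*x^2 + 6*x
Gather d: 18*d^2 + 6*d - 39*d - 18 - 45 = 18*d^2 - 33*d - 63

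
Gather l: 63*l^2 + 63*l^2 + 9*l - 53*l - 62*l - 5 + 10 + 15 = 126*l^2 - 106*l + 20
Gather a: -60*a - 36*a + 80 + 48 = 128 - 96*a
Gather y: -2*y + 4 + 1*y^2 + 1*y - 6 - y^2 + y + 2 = 0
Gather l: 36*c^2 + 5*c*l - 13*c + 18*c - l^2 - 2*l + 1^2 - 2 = 36*c^2 + 5*c - l^2 + l*(5*c - 2) - 1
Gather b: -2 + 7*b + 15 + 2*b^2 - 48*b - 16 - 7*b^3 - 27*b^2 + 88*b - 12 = -7*b^3 - 25*b^2 + 47*b - 15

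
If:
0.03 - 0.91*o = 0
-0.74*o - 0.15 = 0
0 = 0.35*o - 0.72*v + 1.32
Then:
No Solution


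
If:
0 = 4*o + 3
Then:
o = -3/4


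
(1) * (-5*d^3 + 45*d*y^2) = -5*d^3 + 45*d*y^2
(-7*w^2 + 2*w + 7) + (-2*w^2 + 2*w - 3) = -9*w^2 + 4*w + 4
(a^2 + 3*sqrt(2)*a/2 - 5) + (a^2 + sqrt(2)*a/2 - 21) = 2*a^2 + 2*sqrt(2)*a - 26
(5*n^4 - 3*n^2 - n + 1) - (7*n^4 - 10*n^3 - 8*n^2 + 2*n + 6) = -2*n^4 + 10*n^3 + 5*n^2 - 3*n - 5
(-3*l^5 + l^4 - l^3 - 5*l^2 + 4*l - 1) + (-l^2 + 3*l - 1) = -3*l^5 + l^4 - l^3 - 6*l^2 + 7*l - 2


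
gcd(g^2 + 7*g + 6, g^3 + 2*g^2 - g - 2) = g + 1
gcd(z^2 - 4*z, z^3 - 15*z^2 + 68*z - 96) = z - 4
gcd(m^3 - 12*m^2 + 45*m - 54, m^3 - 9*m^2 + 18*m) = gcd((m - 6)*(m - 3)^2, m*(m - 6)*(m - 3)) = m^2 - 9*m + 18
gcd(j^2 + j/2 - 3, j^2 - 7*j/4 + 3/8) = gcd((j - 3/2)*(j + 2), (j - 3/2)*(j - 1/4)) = j - 3/2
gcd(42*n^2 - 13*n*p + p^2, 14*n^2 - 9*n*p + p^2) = -7*n + p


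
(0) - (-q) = q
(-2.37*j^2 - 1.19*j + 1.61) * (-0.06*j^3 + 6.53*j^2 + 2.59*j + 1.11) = 0.1422*j^5 - 15.4047*j^4 - 14.0056*j^3 + 4.8005*j^2 + 2.849*j + 1.7871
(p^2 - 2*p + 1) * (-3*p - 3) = -3*p^3 + 3*p^2 + 3*p - 3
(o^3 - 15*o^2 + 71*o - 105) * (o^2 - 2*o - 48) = o^5 - 17*o^4 + 53*o^3 + 473*o^2 - 3198*o + 5040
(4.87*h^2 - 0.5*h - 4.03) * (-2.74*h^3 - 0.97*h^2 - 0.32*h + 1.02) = -13.3438*h^5 - 3.3539*h^4 + 9.9688*h^3 + 9.0365*h^2 + 0.7796*h - 4.1106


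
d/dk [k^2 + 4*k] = 2*k + 4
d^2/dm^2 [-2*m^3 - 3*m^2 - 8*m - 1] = -12*m - 6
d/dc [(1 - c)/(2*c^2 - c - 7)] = (-2*c^2 + c + (c - 1)*(4*c - 1) + 7)/(-2*c^2 + c + 7)^2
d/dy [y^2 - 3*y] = 2*y - 3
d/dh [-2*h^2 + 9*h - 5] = 9 - 4*h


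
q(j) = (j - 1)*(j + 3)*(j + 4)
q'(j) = (j - 1)*(j + 3) + (j - 1)*(j + 4) + (j + 3)*(j + 4)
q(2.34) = 45.37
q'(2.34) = 49.51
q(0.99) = -0.20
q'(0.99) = 19.82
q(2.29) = 42.92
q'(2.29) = 48.21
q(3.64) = 133.93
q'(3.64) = 88.43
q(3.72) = 141.11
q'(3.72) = 91.16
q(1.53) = 13.28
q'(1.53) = 30.38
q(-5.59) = -27.14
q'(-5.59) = 31.66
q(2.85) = 74.13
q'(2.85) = 63.57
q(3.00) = 84.00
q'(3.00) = 68.00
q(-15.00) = -2112.00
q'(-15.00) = 500.00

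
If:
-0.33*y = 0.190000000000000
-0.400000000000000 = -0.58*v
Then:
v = 0.69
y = -0.58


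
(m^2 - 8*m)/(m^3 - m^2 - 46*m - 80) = m/(m^2 + 7*m + 10)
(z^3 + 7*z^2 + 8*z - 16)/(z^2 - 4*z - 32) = (z^2 + 3*z - 4)/(z - 8)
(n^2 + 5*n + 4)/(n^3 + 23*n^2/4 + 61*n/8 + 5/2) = 8*(n + 1)/(8*n^2 + 14*n + 5)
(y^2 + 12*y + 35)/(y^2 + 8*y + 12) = (y^2 + 12*y + 35)/(y^2 + 8*y + 12)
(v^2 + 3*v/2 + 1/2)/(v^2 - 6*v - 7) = (v + 1/2)/(v - 7)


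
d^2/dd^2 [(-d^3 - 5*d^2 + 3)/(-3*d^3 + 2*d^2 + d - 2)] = 2*(51*d^6 + 9*d^5 - 153*d^4 - 71*d^3 + 45*d^2 + 48*d + 5)/(27*d^9 - 54*d^8 + 9*d^7 + 82*d^6 - 75*d^5 - 18*d^4 + 59*d^3 - 18*d^2 - 12*d + 8)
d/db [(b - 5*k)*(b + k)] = 2*b - 4*k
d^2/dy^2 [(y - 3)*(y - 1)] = 2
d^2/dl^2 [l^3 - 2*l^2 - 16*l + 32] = 6*l - 4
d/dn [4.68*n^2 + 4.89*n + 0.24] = 9.36*n + 4.89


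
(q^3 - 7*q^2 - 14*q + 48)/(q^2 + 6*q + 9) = (q^2 - 10*q + 16)/(q + 3)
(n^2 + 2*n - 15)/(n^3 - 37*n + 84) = (n + 5)/(n^2 + 3*n - 28)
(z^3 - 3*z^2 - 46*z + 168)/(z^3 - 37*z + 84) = (z - 6)/(z - 3)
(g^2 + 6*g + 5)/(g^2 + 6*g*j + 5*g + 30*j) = (g + 1)/(g + 6*j)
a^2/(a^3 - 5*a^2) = 1/(a - 5)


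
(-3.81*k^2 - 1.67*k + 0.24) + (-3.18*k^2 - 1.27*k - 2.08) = -6.99*k^2 - 2.94*k - 1.84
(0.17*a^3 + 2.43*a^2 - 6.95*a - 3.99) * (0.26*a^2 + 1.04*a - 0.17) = 0.0442*a^5 + 0.8086*a^4 + 0.6913*a^3 - 8.6785*a^2 - 2.9681*a + 0.6783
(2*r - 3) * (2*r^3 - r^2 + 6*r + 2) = 4*r^4 - 8*r^3 + 15*r^2 - 14*r - 6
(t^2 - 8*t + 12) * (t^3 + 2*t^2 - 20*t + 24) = t^5 - 6*t^4 - 24*t^3 + 208*t^2 - 432*t + 288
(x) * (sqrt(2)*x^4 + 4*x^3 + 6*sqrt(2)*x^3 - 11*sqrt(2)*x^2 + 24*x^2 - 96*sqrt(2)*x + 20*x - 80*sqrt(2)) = sqrt(2)*x^5 + 4*x^4 + 6*sqrt(2)*x^4 - 11*sqrt(2)*x^3 + 24*x^3 - 96*sqrt(2)*x^2 + 20*x^2 - 80*sqrt(2)*x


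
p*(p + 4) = p^2 + 4*p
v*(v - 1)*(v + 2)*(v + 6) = v^4 + 7*v^3 + 4*v^2 - 12*v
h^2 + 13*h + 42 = (h + 6)*(h + 7)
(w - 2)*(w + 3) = w^2 + w - 6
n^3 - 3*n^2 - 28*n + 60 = (n - 6)*(n - 2)*(n + 5)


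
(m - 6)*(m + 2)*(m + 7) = m^3 + 3*m^2 - 40*m - 84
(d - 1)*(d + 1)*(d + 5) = d^3 + 5*d^2 - d - 5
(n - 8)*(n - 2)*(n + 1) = n^3 - 9*n^2 + 6*n + 16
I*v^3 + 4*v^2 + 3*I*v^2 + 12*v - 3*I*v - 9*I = (v + 3)*(v - 3*I)*(I*v + 1)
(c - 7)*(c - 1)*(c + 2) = c^3 - 6*c^2 - 9*c + 14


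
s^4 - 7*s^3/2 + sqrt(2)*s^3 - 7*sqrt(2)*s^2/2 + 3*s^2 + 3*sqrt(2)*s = s*(s - 2)*(s - 3/2)*(s + sqrt(2))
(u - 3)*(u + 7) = u^2 + 4*u - 21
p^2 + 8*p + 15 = (p + 3)*(p + 5)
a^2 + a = a*(a + 1)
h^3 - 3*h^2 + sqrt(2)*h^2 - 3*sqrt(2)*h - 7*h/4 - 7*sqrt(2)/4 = (h - 7/2)*(h + 1/2)*(h + sqrt(2))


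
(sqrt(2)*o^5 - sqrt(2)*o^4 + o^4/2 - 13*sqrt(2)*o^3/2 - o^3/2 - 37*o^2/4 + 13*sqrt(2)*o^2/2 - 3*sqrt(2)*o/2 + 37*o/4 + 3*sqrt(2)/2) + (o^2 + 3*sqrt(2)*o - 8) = sqrt(2)*o^5 - sqrt(2)*o^4 + o^4/2 - 13*sqrt(2)*o^3/2 - o^3/2 - 33*o^2/4 + 13*sqrt(2)*o^2/2 + 3*sqrt(2)*o/2 + 37*o/4 - 8 + 3*sqrt(2)/2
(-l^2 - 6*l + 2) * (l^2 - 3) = -l^4 - 6*l^3 + 5*l^2 + 18*l - 6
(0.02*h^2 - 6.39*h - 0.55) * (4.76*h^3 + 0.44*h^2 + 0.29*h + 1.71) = 0.0952*h^5 - 30.4076*h^4 - 5.4238*h^3 - 2.0609*h^2 - 11.0864*h - 0.9405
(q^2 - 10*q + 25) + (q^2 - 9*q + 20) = 2*q^2 - 19*q + 45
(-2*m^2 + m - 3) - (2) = -2*m^2 + m - 5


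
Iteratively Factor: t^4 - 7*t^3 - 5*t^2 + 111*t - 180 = (t - 5)*(t^3 - 2*t^2 - 15*t + 36) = (t - 5)*(t - 3)*(t^2 + t - 12) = (t - 5)*(t - 3)^2*(t + 4)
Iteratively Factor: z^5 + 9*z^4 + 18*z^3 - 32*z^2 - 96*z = (z - 2)*(z^4 + 11*z^3 + 40*z^2 + 48*z) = z*(z - 2)*(z^3 + 11*z^2 + 40*z + 48) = z*(z - 2)*(z + 4)*(z^2 + 7*z + 12) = z*(z - 2)*(z + 4)^2*(z + 3)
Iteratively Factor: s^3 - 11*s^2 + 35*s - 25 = (s - 5)*(s^2 - 6*s + 5) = (s - 5)*(s - 1)*(s - 5)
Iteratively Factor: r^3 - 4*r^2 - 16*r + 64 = (r - 4)*(r^2 - 16) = (r - 4)*(r + 4)*(r - 4)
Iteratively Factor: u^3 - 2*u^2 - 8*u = (u)*(u^2 - 2*u - 8) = u*(u + 2)*(u - 4)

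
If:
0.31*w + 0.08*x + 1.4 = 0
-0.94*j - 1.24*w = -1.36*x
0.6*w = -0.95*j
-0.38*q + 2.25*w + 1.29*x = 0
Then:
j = 2.54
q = -30.31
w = -4.02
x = -1.91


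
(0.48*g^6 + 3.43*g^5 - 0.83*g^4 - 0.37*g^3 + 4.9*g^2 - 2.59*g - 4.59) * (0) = 0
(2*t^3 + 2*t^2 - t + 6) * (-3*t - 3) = -6*t^4 - 12*t^3 - 3*t^2 - 15*t - 18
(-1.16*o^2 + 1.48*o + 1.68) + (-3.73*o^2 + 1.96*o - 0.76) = -4.89*o^2 + 3.44*o + 0.92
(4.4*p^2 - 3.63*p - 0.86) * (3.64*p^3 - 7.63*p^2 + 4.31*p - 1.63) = 16.016*p^5 - 46.7852*p^4 + 43.5305*p^3 - 16.2555*p^2 + 2.2103*p + 1.4018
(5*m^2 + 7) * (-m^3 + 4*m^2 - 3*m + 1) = -5*m^5 + 20*m^4 - 22*m^3 + 33*m^2 - 21*m + 7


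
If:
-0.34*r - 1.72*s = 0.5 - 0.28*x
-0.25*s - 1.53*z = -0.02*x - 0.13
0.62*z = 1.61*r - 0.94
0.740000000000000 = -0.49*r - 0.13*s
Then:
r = 0.92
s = -9.18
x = -53.47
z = 0.89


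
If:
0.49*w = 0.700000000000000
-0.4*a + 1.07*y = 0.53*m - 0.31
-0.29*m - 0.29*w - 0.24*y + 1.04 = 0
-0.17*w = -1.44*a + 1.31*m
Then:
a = 1.43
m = 1.39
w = 1.43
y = 0.93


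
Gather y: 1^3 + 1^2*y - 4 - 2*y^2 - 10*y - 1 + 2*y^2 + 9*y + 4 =0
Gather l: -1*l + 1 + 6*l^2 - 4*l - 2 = 6*l^2 - 5*l - 1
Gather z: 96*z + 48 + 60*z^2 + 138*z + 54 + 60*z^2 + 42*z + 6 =120*z^2 + 276*z + 108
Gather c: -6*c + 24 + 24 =48 - 6*c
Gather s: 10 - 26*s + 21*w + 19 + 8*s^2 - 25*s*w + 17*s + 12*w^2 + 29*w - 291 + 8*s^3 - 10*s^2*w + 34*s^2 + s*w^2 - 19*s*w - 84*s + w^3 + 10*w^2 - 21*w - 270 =8*s^3 + s^2*(42 - 10*w) + s*(w^2 - 44*w - 93) + w^3 + 22*w^2 + 29*w - 532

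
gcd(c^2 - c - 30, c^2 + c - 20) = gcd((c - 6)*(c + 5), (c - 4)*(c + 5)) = c + 5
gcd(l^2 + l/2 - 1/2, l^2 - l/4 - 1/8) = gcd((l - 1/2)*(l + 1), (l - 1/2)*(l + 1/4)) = l - 1/2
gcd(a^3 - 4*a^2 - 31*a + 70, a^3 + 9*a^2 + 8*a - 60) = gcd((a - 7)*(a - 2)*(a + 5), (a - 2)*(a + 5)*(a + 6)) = a^2 + 3*a - 10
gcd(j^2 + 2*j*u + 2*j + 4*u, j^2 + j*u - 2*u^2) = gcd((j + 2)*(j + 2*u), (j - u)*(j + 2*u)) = j + 2*u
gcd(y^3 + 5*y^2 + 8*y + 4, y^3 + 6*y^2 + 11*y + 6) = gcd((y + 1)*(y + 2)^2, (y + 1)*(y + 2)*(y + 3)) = y^2 + 3*y + 2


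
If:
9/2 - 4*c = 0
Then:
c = 9/8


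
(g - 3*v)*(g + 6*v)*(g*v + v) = g^3*v + 3*g^2*v^2 + g^2*v - 18*g*v^3 + 3*g*v^2 - 18*v^3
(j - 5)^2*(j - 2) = j^3 - 12*j^2 + 45*j - 50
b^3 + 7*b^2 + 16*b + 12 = (b + 2)^2*(b + 3)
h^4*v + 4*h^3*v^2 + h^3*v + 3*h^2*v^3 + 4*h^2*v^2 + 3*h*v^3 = h*(h + v)*(h + 3*v)*(h*v + v)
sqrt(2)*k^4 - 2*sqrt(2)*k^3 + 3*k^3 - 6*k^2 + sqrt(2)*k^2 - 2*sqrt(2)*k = k*(k - 2)*(k + sqrt(2))*(sqrt(2)*k + 1)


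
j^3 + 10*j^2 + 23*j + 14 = (j + 1)*(j + 2)*(j + 7)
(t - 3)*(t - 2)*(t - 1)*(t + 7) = t^4 + t^3 - 31*t^2 + 71*t - 42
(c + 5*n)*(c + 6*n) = c^2 + 11*c*n + 30*n^2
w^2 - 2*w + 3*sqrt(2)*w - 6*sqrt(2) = (w - 2)*(w + 3*sqrt(2))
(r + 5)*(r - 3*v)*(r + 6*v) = r^3 + 3*r^2*v + 5*r^2 - 18*r*v^2 + 15*r*v - 90*v^2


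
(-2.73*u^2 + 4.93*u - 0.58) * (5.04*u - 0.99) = -13.7592*u^3 + 27.5499*u^2 - 7.8039*u + 0.5742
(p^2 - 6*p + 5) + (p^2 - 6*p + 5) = 2*p^2 - 12*p + 10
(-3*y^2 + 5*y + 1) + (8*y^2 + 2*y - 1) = 5*y^2 + 7*y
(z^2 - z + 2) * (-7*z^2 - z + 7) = -7*z^4 + 6*z^3 - 6*z^2 - 9*z + 14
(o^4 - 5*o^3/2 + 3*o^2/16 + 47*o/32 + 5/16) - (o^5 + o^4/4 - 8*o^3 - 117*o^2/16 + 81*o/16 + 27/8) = -o^5 + 3*o^4/4 + 11*o^3/2 + 15*o^2/2 - 115*o/32 - 49/16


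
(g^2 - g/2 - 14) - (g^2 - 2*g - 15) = 3*g/2 + 1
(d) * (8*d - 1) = 8*d^2 - d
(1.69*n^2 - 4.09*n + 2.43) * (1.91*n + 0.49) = 3.2279*n^3 - 6.9838*n^2 + 2.6372*n + 1.1907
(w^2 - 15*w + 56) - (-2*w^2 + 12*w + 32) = 3*w^2 - 27*w + 24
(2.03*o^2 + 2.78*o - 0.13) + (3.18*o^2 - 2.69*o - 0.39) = 5.21*o^2 + 0.0899999999999999*o - 0.52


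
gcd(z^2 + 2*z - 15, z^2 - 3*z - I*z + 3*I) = z - 3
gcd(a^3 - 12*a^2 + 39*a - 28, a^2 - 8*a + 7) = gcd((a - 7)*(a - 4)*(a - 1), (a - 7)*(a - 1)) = a^2 - 8*a + 7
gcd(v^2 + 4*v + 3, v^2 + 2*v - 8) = 1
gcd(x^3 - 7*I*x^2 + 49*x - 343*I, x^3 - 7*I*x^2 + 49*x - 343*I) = x^3 - 7*I*x^2 + 49*x - 343*I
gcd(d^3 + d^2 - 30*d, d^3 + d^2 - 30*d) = d^3 + d^2 - 30*d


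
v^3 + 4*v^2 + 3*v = v*(v + 1)*(v + 3)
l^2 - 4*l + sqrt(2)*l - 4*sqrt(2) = (l - 4)*(l + sqrt(2))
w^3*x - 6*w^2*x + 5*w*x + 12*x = (w - 4)*(w - 3)*(w*x + x)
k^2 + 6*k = k*(k + 6)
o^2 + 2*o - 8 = (o - 2)*(o + 4)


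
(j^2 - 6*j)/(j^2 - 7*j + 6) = j/(j - 1)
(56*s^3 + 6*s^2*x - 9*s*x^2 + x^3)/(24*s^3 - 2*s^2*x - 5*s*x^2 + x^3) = (-7*s + x)/(-3*s + x)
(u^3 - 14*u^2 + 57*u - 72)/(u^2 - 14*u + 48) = (u^2 - 6*u + 9)/(u - 6)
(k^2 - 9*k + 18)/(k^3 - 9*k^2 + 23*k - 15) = (k - 6)/(k^2 - 6*k + 5)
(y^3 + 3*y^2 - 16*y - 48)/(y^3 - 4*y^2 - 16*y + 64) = (y + 3)/(y - 4)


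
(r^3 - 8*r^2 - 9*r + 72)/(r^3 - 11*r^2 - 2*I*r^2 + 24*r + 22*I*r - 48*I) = (r + 3)/(r - 2*I)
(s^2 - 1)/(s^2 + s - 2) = (s + 1)/(s + 2)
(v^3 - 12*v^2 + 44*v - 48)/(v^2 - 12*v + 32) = (v^2 - 8*v + 12)/(v - 8)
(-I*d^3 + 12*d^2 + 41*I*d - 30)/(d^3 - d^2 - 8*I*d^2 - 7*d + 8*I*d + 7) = (-I*d^3 + 12*d^2 + 41*I*d - 30)/(d^3 - d^2*(1 + 8*I) + d*(-7 + 8*I) + 7)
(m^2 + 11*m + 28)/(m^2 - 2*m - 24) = (m + 7)/(m - 6)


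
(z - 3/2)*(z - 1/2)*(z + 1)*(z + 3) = z^4 + 2*z^3 - 17*z^2/4 - 3*z + 9/4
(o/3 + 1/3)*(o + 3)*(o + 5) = o^3/3 + 3*o^2 + 23*o/3 + 5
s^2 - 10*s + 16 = (s - 8)*(s - 2)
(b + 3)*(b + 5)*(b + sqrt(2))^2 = b^4 + 2*sqrt(2)*b^3 + 8*b^3 + 17*b^2 + 16*sqrt(2)*b^2 + 16*b + 30*sqrt(2)*b + 30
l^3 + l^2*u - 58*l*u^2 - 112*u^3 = (l - 8*u)*(l + 2*u)*(l + 7*u)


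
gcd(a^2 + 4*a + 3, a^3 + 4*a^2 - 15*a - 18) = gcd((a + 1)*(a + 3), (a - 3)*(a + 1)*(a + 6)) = a + 1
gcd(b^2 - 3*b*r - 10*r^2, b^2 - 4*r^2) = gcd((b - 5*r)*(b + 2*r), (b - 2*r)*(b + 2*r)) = b + 2*r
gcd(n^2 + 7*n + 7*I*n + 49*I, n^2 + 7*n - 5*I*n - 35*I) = n + 7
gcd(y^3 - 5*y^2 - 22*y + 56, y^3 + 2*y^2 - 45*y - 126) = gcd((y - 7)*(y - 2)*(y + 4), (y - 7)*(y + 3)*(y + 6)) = y - 7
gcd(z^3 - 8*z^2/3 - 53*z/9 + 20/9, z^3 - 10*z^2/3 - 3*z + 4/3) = z^2 - 13*z/3 + 4/3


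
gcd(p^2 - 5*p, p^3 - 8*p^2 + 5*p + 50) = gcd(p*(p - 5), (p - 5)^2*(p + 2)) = p - 5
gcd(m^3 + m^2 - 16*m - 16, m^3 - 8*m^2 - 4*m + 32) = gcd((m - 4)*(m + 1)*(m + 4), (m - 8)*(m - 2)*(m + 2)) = 1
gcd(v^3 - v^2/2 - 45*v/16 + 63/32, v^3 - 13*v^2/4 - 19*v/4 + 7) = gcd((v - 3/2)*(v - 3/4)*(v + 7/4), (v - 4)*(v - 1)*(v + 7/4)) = v + 7/4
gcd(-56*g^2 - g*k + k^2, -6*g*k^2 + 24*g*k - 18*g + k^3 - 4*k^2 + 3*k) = 1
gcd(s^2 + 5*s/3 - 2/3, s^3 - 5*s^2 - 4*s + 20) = s + 2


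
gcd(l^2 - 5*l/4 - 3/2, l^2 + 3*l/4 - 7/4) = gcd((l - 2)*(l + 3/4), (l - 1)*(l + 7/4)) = 1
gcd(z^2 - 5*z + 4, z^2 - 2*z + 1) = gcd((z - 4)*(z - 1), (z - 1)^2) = z - 1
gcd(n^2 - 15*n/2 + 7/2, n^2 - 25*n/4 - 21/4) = n - 7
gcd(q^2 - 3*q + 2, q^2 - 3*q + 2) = q^2 - 3*q + 2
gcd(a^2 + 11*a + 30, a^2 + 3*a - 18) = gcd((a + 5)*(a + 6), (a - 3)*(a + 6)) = a + 6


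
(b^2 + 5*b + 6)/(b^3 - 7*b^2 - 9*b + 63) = (b + 2)/(b^2 - 10*b + 21)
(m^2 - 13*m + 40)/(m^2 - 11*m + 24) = (m - 5)/(m - 3)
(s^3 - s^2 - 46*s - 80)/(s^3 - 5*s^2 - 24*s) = (s^2 + 7*s + 10)/(s*(s + 3))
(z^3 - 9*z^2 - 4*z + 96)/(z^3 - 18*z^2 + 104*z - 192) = (z + 3)/(z - 6)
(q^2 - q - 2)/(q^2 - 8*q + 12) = (q + 1)/(q - 6)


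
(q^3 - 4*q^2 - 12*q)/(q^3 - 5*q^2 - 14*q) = (q - 6)/(q - 7)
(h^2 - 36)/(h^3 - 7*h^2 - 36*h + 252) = 1/(h - 7)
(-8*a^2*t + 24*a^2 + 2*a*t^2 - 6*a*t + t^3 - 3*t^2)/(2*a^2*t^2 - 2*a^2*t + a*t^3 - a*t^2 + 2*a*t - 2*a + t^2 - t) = (-8*a^2*t + 24*a^2 + 2*a*t^2 - 6*a*t + t^3 - 3*t^2)/(2*a^2*t^2 - 2*a^2*t + a*t^3 - a*t^2 + 2*a*t - 2*a + t^2 - t)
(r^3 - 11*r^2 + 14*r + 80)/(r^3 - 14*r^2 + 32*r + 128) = (r - 5)/(r - 8)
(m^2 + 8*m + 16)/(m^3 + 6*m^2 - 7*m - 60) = (m + 4)/(m^2 + 2*m - 15)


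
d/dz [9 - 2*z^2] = -4*z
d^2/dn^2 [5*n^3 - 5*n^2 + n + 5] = 30*n - 10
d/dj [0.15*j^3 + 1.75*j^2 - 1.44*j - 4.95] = 0.45*j^2 + 3.5*j - 1.44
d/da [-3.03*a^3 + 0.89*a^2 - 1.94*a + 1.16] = -9.09*a^2 + 1.78*a - 1.94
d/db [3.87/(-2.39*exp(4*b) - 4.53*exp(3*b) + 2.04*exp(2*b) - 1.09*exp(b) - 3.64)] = (36.9972*exp(3*b) + 52.5933*exp(2*b) - 15.7896*exp(b) + 4.2183)*exp(b)/(2.39*exp(4*b) + 4.53*exp(3*b) - 2.04*exp(2*b) + 1.09*exp(b) + 3.64)^2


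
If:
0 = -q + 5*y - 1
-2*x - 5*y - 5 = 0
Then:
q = 5*y - 1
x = -5*y/2 - 5/2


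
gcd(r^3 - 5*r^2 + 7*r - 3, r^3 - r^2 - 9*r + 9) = r^2 - 4*r + 3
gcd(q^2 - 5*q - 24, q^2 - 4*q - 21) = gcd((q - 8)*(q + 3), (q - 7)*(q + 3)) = q + 3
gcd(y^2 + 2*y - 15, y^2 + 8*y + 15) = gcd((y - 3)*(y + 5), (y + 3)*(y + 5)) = y + 5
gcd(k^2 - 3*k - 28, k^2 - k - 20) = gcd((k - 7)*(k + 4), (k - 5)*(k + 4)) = k + 4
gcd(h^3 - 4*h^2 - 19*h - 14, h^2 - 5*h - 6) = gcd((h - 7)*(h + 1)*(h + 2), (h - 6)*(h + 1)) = h + 1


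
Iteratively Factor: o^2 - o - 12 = (o + 3)*(o - 4)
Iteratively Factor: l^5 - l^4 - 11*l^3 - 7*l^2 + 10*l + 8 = (l + 2)*(l^4 - 3*l^3 - 5*l^2 + 3*l + 4) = (l - 1)*(l + 2)*(l^3 - 2*l^2 - 7*l - 4) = (l - 1)*(l + 1)*(l + 2)*(l^2 - 3*l - 4) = (l - 1)*(l + 1)^2*(l + 2)*(l - 4)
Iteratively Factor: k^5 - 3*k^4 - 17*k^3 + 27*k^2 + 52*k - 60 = (k - 2)*(k^4 - k^3 - 19*k^2 - 11*k + 30) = (k - 5)*(k - 2)*(k^3 + 4*k^2 + k - 6) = (k - 5)*(k - 2)*(k - 1)*(k^2 + 5*k + 6) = (k - 5)*(k - 2)*(k - 1)*(k + 2)*(k + 3)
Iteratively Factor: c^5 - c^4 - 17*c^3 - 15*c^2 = (c + 1)*(c^4 - 2*c^3 - 15*c^2) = (c + 1)*(c + 3)*(c^3 - 5*c^2) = c*(c + 1)*(c + 3)*(c^2 - 5*c) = c^2*(c + 1)*(c + 3)*(c - 5)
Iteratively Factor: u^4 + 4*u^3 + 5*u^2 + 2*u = (u + 2)*(u^3 + 2*u^2 + u) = (u + 1)*(u + 2)*(u^2 + u) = (u + 1)^2*(u + 2)*(u)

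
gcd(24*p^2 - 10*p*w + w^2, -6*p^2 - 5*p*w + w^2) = 6*p - w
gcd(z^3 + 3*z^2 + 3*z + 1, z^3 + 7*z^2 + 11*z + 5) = z^2 + 2*z + 1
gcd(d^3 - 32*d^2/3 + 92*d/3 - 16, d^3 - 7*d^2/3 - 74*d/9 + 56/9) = d^2 - 14*d/3 + 8/3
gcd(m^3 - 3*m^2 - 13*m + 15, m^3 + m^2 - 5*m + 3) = m^2 + 2*m - 3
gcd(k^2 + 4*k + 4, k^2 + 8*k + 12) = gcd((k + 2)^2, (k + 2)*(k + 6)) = k + 2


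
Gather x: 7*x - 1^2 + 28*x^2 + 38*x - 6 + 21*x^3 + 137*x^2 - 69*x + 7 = 21*x^3 + 165*x^2 - 24*x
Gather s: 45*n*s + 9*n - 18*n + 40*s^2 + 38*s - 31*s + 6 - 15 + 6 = -9*n + 40*s^2 + s*(45*n + 7) - 3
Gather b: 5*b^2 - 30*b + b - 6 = 5*b^2 - 29*b - 6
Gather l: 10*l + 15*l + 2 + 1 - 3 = 25*l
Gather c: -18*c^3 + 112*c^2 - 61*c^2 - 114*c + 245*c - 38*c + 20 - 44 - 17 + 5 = -18*c^3 + 51*c^2 + 93*c - 36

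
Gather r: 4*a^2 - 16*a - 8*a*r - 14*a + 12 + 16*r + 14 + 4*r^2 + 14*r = 4*a^2 - 30*a + 4*r^2 + r*(30 - 8*a) + 26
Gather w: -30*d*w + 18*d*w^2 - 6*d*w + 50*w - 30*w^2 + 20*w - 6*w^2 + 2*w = w^2*(18*d - 36) + w*(72 - 36*d)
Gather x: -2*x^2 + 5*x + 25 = -2*x^2 + 5*x + 25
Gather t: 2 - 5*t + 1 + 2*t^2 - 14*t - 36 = 2*t^2 - 19*t - 33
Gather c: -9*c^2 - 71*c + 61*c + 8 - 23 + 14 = -9*c^2 - 10*c - 1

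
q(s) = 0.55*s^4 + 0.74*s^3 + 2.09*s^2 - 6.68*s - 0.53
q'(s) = 2.2*s^3 + 2.22*s^2 + 4.18*s - 6.68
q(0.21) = -1.83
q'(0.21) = -5.68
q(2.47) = 27.34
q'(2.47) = 50.34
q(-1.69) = 17.64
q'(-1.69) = -18.02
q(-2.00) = 24.07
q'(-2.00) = -23.76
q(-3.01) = 63.48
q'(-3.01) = -59.14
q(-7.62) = 1698.62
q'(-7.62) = -883.02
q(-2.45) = 37.32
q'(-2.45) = -35.95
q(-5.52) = 486.21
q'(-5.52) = -332.14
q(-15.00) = 25916.17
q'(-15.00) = -6994.88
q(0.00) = -0.53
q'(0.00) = -6.68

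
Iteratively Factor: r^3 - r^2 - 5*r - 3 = (r - 3)*(r^2 + 2*r + 1) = (r - 3)*(r + 1)*(r + 1)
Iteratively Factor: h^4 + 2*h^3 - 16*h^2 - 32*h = (h + 2)*(h^3 - 16*h) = (h + 2)*(h + 4)*(h^2 - 4*h) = h*(h + 2)*(h + 4)*(h - 4)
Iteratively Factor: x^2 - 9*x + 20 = (x - 5)*(x - 4)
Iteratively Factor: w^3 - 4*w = (w)*(w^2 - 4) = w*(w + 2)*(w - 2)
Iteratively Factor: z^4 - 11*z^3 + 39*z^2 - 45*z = (z)*(z^3 - 11*z^2 + 39*z - 45) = z*(z - 3)*(z^2 - 8*z + 15) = z*(z - 3)^2*(z - 5)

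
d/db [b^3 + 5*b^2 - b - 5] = 3*b^2 + 10*b - 1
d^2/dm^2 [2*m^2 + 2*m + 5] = 4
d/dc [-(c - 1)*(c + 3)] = -2*c - 2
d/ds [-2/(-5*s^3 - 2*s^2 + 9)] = 2*s*(-15*s - 4)/(5*s^3 + 2*s^2 - 9)^2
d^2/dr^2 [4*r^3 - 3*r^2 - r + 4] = 24*r - 6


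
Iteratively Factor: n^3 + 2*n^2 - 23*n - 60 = (n - 5)*(n^2 + 7*n + 12) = (n - 5)*(n + 3)*(n + 4)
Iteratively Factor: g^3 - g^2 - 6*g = (g + 2)*(g^2 - 3*g) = (g - 3)*(g + 2)*(g)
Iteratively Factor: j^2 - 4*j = (j)*(j - 4)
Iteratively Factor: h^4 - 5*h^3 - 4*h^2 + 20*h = (h + 2)*(h^3 - 7*h^2 + 10*h) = (h - 2)*(h + 2)*(h^2 - 5*h) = (h - 5)*(h - 2)*(h + 2)*(h)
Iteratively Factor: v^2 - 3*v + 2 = (v - 1)*(v - 2)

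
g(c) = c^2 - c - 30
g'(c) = 2*c - 1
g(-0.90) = -28.29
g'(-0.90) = -2.80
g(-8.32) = 47.54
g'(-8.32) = -17.64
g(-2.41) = -21.78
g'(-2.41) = -5.82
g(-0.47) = -29.31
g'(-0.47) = -1.94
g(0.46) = -30.25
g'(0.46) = -0.08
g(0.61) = -30.24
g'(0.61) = 0.22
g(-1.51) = -26.21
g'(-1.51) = -4.02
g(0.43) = -30.25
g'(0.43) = -0.14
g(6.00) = 0.00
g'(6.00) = 11.00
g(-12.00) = 126.00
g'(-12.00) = -25.00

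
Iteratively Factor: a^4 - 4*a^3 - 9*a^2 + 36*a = (a)*(a^3 - 4*a^2 - 9*a + 36) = a*(a - 3)*(a^2 - a - 12) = a*(a - 4)*(a - 3)*(a + 3)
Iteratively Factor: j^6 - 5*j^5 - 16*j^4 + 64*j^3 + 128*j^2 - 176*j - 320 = (j - 5)*(j^5 - 16*j^3 - 16*j^2 + 48*j + 64) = (j - 5)*(j - 2)*(j^4 + 2*j^3 - 12*j^2 - 40*j - 32) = (j - 5)*(j - 2)*(j + 2)*(j^3 - 12*j - 16) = (j - 5)*(j - 2)*(j + 2)^2*(j^2 - 2*j - 8) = (j - 5)*(j - 2)*(j + 2)^3*(j - 4)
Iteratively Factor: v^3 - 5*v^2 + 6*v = (v)*(v^2 - 5*v + 6) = v*(v - 2)*(v - 3)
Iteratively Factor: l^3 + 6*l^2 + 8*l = (l + 4)*(l^2 + 2*l) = (l + 2)*(l + 4)*(l)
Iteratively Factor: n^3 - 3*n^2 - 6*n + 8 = (n + 2)*(n^2 - 5*n + 4) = (n - 1)*(n + 2)*(n - 4)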